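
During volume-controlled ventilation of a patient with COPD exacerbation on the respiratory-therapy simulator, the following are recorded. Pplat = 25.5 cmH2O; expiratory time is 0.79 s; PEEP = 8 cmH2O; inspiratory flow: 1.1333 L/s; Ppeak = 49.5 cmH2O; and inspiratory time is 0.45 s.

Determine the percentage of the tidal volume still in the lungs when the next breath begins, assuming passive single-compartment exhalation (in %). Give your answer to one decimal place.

27.8

Vt = flow × Ti = 1.1333 L/s × 0.45 s × 1000 mL/L = 509.99 mL.
R = (PIP − Pplat)/V̇ = (49.5 − 25.5) / 1.1333 = 24.0/1.1333 = 21.177 cmH2O·s/L.
C = Vt/(Pplat − PEEP) = 509.99 / (25.5 − 8) = 509.99/17.5 = 29.142 mL/cmH2O.
τ = R × C = 21.177 × 0.02914 L/cmH2O = 0.6171 s.
Fraction remaining at end-expiration = e^(−Te/τ) = e^(−0.79/0.6171) = 0.278 → 27.8%.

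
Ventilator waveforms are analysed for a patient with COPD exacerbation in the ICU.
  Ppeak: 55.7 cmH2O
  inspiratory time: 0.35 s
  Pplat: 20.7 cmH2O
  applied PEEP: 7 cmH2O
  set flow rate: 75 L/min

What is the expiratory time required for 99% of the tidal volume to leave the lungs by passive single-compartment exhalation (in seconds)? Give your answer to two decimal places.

Flow: 75 L/min ÷ 60 = 1.25 L/s.
Vt = flow × Ti = 1.25 L/s × 0.35 s × 1000 mL/L = 437.5 mL.
R = (PIP − Pplat)/V̇ = (55.7 − 20.7) / 1.25 = 35.0/1.25 = 28.0 cmH2O·s/L.
C = Vt/(Pplat − PEEP) = 437.5 / (20.7 − 7) = 437.5/13.7 = 31.934 mL/cmH2O.
τ = R × C = 28.0 × 0.03193 L/cmH2O = 0.894 s.
t = −τ·ln(1 − 0.99) = −0.894·ln(0.01) = 4.117 s.

4.12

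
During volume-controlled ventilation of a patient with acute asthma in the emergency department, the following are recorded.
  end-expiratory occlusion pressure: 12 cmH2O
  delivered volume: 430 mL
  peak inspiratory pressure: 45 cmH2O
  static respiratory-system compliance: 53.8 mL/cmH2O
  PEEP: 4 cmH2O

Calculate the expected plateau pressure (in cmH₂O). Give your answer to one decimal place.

20.0

End-expiratory occlusion gives total PEEP = 12 cmH2O (intrinsic PEEP = 12 − 4 = 8). Use total PEEP for the elastic gradient.
Pplat = PEEPtotal + Vt / Cstat = 12 + 430 / 53.8 = 12 + 7.993 = 19.993 cmH2O.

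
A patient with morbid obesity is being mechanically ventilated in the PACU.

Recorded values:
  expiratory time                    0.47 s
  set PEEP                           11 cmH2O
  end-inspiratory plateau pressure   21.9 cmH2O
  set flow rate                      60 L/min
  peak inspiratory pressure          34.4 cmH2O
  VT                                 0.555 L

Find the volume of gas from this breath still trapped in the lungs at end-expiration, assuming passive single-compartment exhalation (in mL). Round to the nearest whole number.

265

Flow: 60 L/min ÷ 60 = 1 L/s.
R = (PIP − Pplat)/V̇ = (34.4 − 21.9) / 1 = 12.5/1 = 12.5 cmH2O·s/L.
C = Vt/(Pplat − PEEP) = 555.0 / (21.9 − 11) = 555.0/10.9 = 50.917 mL/cmH2O.
τ = R × C = 12.5 × 0.05092 L/cmH2O = 0.6365 s.
Fraction remaining = e^(−Te/τ) = e^(−0.47/0.6365) = 0.4779.
Trapped volume = 555.0 × 0.4779 = 265.23 mL.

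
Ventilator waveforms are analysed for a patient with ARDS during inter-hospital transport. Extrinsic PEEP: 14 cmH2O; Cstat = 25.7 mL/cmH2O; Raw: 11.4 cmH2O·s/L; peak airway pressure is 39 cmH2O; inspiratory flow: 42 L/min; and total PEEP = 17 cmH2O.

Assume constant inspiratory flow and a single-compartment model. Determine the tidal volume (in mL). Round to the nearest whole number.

360

Flow: 42 L/min ÷ 60 = 0.7 L/s.
Total PEEP = 17 cmH2O (set 14 + intrinsic 3); this is the baseline alveolar pressure.
Equation of motion (constant flow): PIP = Vt/C + R·V̇ + PEEP.
Vt/C = PIP − R·V̇ − PEEP = 39 − 7.98 − 17 = 14.02 cmH2O.
Vt = C × 14.02 = 25.7 × 14.02 = 360.31 mL.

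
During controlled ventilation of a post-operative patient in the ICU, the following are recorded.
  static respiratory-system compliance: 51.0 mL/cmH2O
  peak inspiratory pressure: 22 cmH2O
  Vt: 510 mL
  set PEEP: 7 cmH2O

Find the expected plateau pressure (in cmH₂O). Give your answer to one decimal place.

17.0

Pplat = PEEP + Vt / Cstat = 7 + 510 / 51.0 = 7 + 10.0 = 17.0 cmH2O.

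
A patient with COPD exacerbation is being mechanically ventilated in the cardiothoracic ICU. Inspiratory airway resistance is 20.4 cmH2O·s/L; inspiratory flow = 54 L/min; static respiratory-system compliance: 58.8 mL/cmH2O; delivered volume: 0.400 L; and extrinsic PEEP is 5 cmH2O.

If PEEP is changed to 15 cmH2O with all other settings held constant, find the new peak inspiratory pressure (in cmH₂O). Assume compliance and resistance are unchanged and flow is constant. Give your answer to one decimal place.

40.2

Flow: 54 L/min ÷ 60 = 0.9 L/s.
PIP = Vt/C + R·V̇ + PEEP (constant-flow equation of motion).
Only the baseline term changes: ΔPIP = ΔPEEP = 15 − 5 = 10.0 cmH2O.
Original PIP = 400/58.8 + 20.4×0.9 + 5 = 30.163 cmH2O; new PIP = 30.163 + (10.0) = 40.163 cmH2O.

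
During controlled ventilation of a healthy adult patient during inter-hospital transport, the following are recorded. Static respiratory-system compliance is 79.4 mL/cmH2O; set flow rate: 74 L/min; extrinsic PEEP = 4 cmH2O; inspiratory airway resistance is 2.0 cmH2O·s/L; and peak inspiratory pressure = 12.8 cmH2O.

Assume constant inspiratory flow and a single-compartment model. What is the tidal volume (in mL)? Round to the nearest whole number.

Flow: 74 L/min ÷ 60 = 1.2333 L/s.
Equation of motion (constant flow): PIP = Vt/C + R·V̇ + PEEP.
Vt/C = PIP − R·V̇ − PEEP = 12.8 − 2.467 − 4 = 6.333 cmH2O.
Vt = C × 6.333 = 79.4 × 6.333 = 502.84 mL.

503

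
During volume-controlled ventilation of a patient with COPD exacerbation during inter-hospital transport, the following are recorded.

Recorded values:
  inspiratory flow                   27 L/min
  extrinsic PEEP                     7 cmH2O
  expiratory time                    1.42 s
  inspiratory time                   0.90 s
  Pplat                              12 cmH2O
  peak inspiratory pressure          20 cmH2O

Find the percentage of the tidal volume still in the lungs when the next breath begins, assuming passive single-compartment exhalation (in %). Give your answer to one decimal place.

37.3

Flow: 27 L/min ÷ 60 = 0.45 L/s.
Vt = flow × Ti = 0.45 L/s × 0.90 s × 1000 mL/L = 405.0 mL.
R = (PIP − Pplat)/V̇ = (20 − 12) / 0.45 = 8.0/0.45 = 17.778 cmH2O·s/L.
C = Vt/(Pplat − PEEP) = 405.0 / (12 − 7) = 405.0/5.0 = 81.0 mL/cmH2O.
τ = R × C = 17.778 × 0.081 L/cmH2O = 1.44 s.
Fraction remaining at end-expiration = e^(−Te/τ) = e^(−1.42/1.44) = 0.373 → 37.3%.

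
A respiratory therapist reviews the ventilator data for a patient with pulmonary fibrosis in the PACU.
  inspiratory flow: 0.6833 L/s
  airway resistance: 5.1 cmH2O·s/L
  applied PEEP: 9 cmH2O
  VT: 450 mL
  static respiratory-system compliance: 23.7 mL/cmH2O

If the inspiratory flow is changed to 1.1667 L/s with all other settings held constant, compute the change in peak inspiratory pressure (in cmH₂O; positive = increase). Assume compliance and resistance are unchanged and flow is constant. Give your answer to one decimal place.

PIP = Vt/C + R·V̇ + PEEP (constant-flow equation of motion).
Only the resistive term changes: ΔPIP = R × ΔV̇ = 5.1 × (1.1667 − 0.6833) = 5.1 × 0.4834 = 2.465 cmH2O.

2.5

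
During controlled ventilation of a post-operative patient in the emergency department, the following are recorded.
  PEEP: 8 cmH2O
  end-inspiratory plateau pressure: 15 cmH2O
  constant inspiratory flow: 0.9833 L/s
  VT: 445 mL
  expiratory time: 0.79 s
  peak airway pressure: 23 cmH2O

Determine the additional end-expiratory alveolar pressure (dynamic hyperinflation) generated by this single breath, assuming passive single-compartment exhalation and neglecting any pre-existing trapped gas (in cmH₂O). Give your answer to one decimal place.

1.5

R = (PIP − Pplat)/V̇ = (23 − 15) / 0.9833 = 8.0/0.9833 = 8.136 cmH2O·s/L.
C = Vt/(Pplat − PEEP) = 445.0 / (15 − 8) = 445.0/7.0 = 63.571 mL/cmH2O.
τ = R × C = 8.136 × 0.06357 L/cmH2O = 0.5172 s.
Fraction remaining = e^(−Te/τ) = e^(−0.79/0.5172) = 0.2171; trapped volume = 445.0 × 0.2171 = 96.61 mL.
Additional alveolar pressure from trapping ≈ V_trapped / C = 96.61 / 63.571 = 1.52 cmH2O.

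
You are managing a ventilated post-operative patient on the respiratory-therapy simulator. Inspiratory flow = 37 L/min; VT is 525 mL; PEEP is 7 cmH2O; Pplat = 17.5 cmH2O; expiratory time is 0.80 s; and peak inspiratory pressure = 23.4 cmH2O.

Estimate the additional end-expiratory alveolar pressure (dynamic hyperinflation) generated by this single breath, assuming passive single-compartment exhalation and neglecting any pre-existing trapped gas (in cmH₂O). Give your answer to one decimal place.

Flow: 37 L/min ÷ 60 = 0.6167 L/s.
R = (PIP − Pplat)/V̇ = (23.4 − 17.5) / 0.6167 = 5.9/0.6167 = 9.567 cmH2O·s/L.
C = Vt/(Pplat − PEEP) = 525.0 / (17.5 − 7) = 525.0/10.5 = 50.0 mL/cmH2O.
τ = R × C = 9.567 × 0.05 L/cmH2O = 0.4784 s.
Fraction remaining = e^(−Te/τ) = e^(−0.80/0.4784) = 0.1878; trapped volume = 525.0 × 0.1878 = 98.595 mL.
Additional alveolar pressure from trapping ≈ V_trapped / C = 98.595 / 50.0 = 1.972 cmH2O.

2.0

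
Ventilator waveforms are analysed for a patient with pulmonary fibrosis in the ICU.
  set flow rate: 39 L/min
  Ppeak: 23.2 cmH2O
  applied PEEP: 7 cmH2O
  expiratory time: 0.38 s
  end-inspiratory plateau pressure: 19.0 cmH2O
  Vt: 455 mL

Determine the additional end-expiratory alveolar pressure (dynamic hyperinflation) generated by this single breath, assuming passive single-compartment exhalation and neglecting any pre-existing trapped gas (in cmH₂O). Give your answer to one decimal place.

Flow: 39 L/min ÷ 60 = 0.65 L/s.
R = (PIP − Pplat)/V̇ = (23.2 − 19.0) / 0.65 = 4.2/0.65 = 6.462 cmH2O·s/L.
C = Vt/(Pplat − PEEP) = 455.0 / (19.0 − 7) = 455.0/12.0 = 37.917 mL/cmH2O.
τ = R × C = 6.462 × 0.03792 L/cmH2O = 0.245 s.
Fraction remaining = e^(−Te/τ) = e^(−0.38/0.245) = 0.212; trapped volume = 455.0 × 0.212 = 96.46 mL.
Additional alveolar pressure from trapping ≈ V_trapped / C = 96.46 / 37.917 = 2.544 cmH2O.

2.5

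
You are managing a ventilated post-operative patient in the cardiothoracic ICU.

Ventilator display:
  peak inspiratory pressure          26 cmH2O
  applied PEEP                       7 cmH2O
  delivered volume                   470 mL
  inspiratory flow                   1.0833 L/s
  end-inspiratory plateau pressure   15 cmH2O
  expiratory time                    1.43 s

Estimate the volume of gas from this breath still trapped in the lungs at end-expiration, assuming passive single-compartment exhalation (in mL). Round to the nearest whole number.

R = (PIP − Pplat)/V̇ = (26 − 15) / 1.0833 = 11.0/1.0833 = 10.154 cmH2O·s/L.
C = Vt/(Pplat − PEEP) = 470.0 / (15 − 7) = 470.0/8.0 = 58.75 mL/cmH2O.
τ = R × C = 10.154 × 0.05875 L/cmH2O = 0.5965 s.
Fraction remaining = e^(−Te/τ) = e^(−1.43/0.5965) = 0.09096.
Trapped volume = 470.0 × 0.09096 = 42.751 mL.

43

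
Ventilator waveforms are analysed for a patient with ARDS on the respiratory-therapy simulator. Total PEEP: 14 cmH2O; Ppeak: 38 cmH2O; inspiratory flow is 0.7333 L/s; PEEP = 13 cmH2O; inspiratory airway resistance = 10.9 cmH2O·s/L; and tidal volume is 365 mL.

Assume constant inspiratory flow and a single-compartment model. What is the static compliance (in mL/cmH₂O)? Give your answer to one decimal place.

22.8

Total PEEP = 14 cmH2O (set 13 + intrinsic 1); this is the baseline alveolar pressure.
Equation of motion (constant flow): PIP = Vt/C + R·V̇ + PEEP.
Vt/C = PIP − R·V̇ − PEEP = 38 − 10.9×0.7333 − 14 = 38 − 7.993 − 14 = 16.007 cmH2O.
C = Vt / 16.007 = 365 / 16.007 = 22.803 mL/cmH2O.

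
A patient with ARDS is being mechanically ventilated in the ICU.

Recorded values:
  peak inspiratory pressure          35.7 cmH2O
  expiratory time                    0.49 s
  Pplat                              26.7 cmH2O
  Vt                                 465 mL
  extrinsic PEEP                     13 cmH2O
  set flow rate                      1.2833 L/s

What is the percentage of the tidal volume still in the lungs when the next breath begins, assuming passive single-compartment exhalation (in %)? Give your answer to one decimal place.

R = (PIP − Pplat)/V̇ = (35.7 − 26.7) / 1.2833 = 9.0/1.2833 = 7.013 cmH2O·s/L.
C = Vt/(Pplat − PEEP) = 465.0 / (26.7 − 13) = 465.0/13.7 = 33.942 mL/cmH2O.
τ = R × C = 7.013 × 0.03394 L/cmH2O = 0.238 s.
Fraction remaining at end-expiration = e^(−Te/τ) = e^(−0.49/0.238) = 0.1276 → 12.76%.

12.8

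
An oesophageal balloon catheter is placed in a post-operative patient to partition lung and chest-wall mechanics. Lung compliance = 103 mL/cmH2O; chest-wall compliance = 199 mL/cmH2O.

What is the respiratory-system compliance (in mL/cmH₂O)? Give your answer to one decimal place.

Lung and chest wall are elastances in series: 1/Crs = 1/CL + 1/Ccw.
1/Crs = 1/103 + 1/199 = 0.01473.
Crs = 67.889 mL/cmH2O.

67.9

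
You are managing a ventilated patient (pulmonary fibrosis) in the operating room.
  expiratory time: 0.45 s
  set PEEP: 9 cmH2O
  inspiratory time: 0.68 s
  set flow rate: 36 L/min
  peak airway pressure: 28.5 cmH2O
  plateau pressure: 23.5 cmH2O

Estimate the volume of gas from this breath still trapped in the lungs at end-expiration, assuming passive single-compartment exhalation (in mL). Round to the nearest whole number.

Flow: 36 L/min ÷ 60 = 0.6 L/s.
Vt = flow × Ti = 0.6 L/s × 0.68 s × 1000 mL/L = 408.0 mL.
R = (PIP − Pplat)/V̇ = (28.5 − 23.5) / 0.6 = 5.0/0.6 = 8.333 cmH2O·s/L.
C = Vt/(Pplat − PEEP) = 408.0 / (23.5 − 9) = 408.0/14.5 = 28.138 mL/cmH2O.
τ = R × C = 8.333 × 0.02814 L/cmH2O = 0.2345 s.
Fraction remaining = e^(−Te/τ) = e^(−0.45/0.2345) = 0.1468.
Trapped volume = 408.0 × 0.1468 = 59.894 mL.

60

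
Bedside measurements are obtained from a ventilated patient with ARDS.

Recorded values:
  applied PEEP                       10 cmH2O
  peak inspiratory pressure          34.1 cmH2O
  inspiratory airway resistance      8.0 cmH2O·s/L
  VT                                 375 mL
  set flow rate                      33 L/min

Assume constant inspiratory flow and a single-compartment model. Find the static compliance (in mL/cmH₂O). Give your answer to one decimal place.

Flow: 33 L/min ÷ 60 = 0.55 L/s.
Equation of motion (constant flow): PIP = Vt/C + R·V̇ + PEEP.
Vt/C = PIP − R·V̇ − PEEP = 34.1 − 8.0×0.55 − 10 = 34.1 − 4.4 − 10 = 19.7 cmH2O.
C = Vt / 19.7 = 375 / 19.7 = 19.036 mL/cmH2O.

19.0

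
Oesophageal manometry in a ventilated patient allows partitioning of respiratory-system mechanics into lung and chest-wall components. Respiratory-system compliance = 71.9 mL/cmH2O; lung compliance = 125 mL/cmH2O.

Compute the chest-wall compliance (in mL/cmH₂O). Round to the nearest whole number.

169

1/Ccw = 1/Crs − 1/CL.
1/Ccw = 1/71.9 − 1/125 = 0.005908.
Ccw = 169.26 mL/cmH2O.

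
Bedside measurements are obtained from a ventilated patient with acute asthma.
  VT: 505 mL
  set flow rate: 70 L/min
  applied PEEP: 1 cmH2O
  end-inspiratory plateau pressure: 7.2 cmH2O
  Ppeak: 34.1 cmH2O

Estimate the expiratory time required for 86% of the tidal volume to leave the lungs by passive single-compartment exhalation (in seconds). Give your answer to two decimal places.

Flow: 70 L/min ÷ 60 = 1.1667 L/s.
R = (PIP − Pplat)/V̇ = (34.1 − 7.2) / 1.1667 = 26.9/1.1667 = 23.056 cmH2O·s/L.
C = Vt/(Pplat − PEEP) = 505.0 / (7.2 − 1) = 505.0/6.2 = 81.452 mL/cmH2O.
τ = R × C = 23.056 × 0.08145 L/cmH2O = 1.878 s.
t = −τ·ln(1 − 0.86) = −1.878·ln(0.14) = 3.692 s.

3.69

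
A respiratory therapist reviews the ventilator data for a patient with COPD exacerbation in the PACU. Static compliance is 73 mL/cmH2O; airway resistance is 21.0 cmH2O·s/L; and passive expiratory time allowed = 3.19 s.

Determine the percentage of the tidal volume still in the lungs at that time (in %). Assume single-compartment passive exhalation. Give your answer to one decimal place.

τ = R × C = 21.0 × 73 mL/cmH2O = 21.0 × 0.073 L/cmH2O = 1.533 s.
Passive exhalation: V(t)/V₀ = e^(−t/τ) = e^(−3.19/1.533) = 0.1248.
Fraction remaining = 0.1248 → 12.48%.

12.5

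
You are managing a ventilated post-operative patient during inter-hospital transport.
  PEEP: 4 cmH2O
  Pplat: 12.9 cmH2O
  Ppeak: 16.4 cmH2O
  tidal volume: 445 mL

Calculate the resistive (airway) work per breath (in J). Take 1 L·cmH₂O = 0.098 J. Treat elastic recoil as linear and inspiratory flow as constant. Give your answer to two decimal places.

0.15

With constant inspiratory flow the resistive pressure is constant at PIP − Pplat = 16.4 − 12.9 = 3.5 cmH2O, so resistive work = 3.5 × 0.445 = 1.558 L·cmH2O.
× 0.098 J/(L·cmH2O) → 0.1527 J.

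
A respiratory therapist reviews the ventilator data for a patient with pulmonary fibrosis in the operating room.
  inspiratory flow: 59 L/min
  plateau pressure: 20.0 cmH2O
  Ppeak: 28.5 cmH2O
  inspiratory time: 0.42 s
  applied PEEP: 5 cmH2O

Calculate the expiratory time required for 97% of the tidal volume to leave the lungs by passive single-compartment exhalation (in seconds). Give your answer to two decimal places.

Flow: 59 L/min ÷ 60 = 0.9833 L/s.
Vt = flow × Ti = 0.9833 L/s × 0.42 s × 1000 mL/L = 412.99 mL.
R = (PIP − Pplat)/V̇ = (28.5 − 20.0) / 0.9833 = 8.5/0.9833 = 8.644 cmH2O·s/L.
C = Vt/(Pplat − PEEP) = 412.99 / (20.0 − 5) = 412.99/15.0 = 27.533 mL/cmH2O.
τ = R × C = 8.644 × 0.02753 L/cmH2O = 0.238 s.
t = −τ·ln(1 − 0.97) = −0.238·ln(0.03) = 0.8346 s.

0.83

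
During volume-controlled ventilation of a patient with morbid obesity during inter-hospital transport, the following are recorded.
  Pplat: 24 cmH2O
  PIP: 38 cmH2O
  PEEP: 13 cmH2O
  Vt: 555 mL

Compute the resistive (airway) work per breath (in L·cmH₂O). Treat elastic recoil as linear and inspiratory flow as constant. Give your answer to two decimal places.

7.77

With constant inspiratory flow the resistive pressure is constant at PIP − Pplat = 38 − 24 = 14.0 cmH2O, so resistive work = 14.0 × 0.555 = 7.77 L·cmH2O.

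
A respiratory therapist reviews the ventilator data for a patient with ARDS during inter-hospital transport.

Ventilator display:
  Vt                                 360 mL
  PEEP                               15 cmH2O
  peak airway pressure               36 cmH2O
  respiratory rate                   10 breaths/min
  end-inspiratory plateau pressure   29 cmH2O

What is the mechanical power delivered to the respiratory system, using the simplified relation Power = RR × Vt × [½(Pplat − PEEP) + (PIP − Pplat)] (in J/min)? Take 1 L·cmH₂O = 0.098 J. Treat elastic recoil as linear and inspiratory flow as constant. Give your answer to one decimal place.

Per-breath work = Vt × [½(Pplat−PEEP) + (PIP−Pplat)] = 0.360 × [0.5×14.0 + 7.0] = 0.360 × 14.0 = 5.04 L·cmH2O.
Power = 10 × 5.04 = 50.4 L·cmH2O/min.
× 0.098 J/(L·cmH2O) → 4.939 J/min.

4.9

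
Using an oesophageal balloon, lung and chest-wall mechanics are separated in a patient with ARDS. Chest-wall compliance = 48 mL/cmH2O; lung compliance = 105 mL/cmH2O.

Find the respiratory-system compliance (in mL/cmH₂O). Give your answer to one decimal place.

Lung and chest wall are elastances in series: 1/Crs = 1/CL + 1/Ccw.
1/Crs = 1/105 + 1/48 = 0.03036.
Crs = 32.938 mL/cmH2O.

32.9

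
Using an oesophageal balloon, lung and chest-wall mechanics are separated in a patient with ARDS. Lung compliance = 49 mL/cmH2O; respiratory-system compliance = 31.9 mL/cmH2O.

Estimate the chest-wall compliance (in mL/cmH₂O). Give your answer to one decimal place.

1/Ccw = 1/Crs − 1/CL.
1/Ccw = 1/31.9 − 1/49 = 0.01094.
Ccw = 91.408 mL/cmH2O.

91.4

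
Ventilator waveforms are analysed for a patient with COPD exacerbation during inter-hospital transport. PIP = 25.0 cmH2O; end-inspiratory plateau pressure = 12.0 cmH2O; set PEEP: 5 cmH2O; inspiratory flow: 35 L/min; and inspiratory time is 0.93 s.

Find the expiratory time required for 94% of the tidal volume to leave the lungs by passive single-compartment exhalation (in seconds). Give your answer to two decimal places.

4.86

Flow: 35 L/min ÷ 60 = 0.5833 L/s.
Vt = flow × Ti = 0.5833 L/s × 0.93 s × 1000 mL/L = 542.47 mL.
R = (PIP − Pplat)/V̇ = (25.0 − 12.0) / 0.5833 = 13.0/0.5833 = 22.287 cmH2O·s/L.
C = Vt/(Pplat − PEEP) = 542.47 / (12.0 − 5) = 542.47/7.0 = 77.496 mL/cmH2O.
τ = R × C = 22.287 × 0.0775 L/cmH2O = 1.727 s.
t = −τ·ln(1 − 0.94) = −1.727·ln(0.06) = 4.859 s.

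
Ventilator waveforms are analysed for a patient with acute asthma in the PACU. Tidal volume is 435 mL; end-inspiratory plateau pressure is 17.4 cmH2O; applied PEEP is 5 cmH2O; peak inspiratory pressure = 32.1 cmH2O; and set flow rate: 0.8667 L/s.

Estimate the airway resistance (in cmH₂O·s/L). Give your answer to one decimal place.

Raw = (PIP − Pplat) / flow = (32.1 − 17.4) / 0.8667 = 14.7 / 0.8667 = 16.961 cmH2O·s/L.

17.0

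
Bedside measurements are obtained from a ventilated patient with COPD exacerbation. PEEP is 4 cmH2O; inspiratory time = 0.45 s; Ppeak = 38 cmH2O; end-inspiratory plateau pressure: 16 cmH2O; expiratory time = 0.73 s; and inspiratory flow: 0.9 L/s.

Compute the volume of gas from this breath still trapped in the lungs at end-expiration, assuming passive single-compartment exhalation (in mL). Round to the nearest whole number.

167

Vt = flow × Ti = 0.9 L/s × 0.45 s × 1000 mL/L = 405.0 mL.
R = (PIP − Pplat)/V̇ = (38 − 16) / 0.9 = 22.0/0.9 = 24.444 cmH2O·s/L.
C = Vt/(Pplat − PEEP) = 405.0 / (16 − 4) = 405.0/12.0 = 33.75 mL/cmH2O.
τ = R × C = 24.444 × 0.03375 L/cmH2O = 0.825 s.
Fraction remaining = e^(−Te/τ) = e^(−0.73/0.825) = 0.4128.
Trapped volume = 405.0 × 0.4128 = 167.18 mL.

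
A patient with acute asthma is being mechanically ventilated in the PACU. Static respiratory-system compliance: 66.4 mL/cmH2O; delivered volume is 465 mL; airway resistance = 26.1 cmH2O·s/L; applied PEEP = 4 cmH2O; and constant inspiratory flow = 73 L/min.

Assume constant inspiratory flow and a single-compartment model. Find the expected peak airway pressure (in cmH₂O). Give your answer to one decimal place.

Flow: 73 L/min ÷ 60 = 1.2167 L/s.
Equation of motion (constant flow): PIP = Vt/C + R·V̇ + PEEP.
PIP = 465/66.4 + 26.1×1.2167 + 4 = 7.003 + 31.756 + 4 = 42.759 cmH2O.

42.8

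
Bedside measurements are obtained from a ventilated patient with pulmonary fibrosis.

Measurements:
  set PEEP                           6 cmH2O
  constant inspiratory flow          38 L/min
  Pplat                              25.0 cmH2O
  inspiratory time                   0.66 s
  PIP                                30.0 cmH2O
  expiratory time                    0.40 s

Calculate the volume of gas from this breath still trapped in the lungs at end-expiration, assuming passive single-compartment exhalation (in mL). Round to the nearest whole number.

42

Flow: 38 L/min ÷ 60 = 0.6333 L/s.
Vt = flow × Ti = 0.6333 L/s × 0.66 s × 1000 mL/L = 417.98 mL.
R = (PIP − Pplat)/V̇ = (30.0 − 25.0) / 0.6333 = 5.0/0.6333 = 7.895 cmH2O·s/L.
C = Vt/(Pplat − PEEP) = 417.98 / (25.0 − 6) = 417.98/19.0 = 21.999 mL/cmH2O.
τ = R × C = 7.895 × 0.022 L/cmH2O = 0.1737 s.
Fraction remaining = e^(−Te/τ) = e^(−0.40/0.1737) = 0.09998.
Trapped volume = 417.98 × 0.09998 = 41.79 mL.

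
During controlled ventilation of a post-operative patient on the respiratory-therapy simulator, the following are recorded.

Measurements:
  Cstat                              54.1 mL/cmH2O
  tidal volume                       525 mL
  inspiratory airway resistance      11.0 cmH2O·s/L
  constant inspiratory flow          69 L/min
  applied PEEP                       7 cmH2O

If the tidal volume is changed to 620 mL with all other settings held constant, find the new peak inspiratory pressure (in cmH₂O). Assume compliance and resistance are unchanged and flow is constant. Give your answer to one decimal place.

Flow: 69 L/min ÷ 60 = 1.15 L/s.
PIP = Vt/C + R·V̇ + PEEP (constant-flow equation of motion).
Only the elastic term changes: ΔPIP = ΔVt / C = (620 − 525) / 54.1 = 1.756 cmH2O.
Original PIP = 525/54.1 + 11.0×1.15 + 7 = 29.354 cmH2O; new PIP = 29.354 + (1.756) = 31.11 cmH2O.

31.1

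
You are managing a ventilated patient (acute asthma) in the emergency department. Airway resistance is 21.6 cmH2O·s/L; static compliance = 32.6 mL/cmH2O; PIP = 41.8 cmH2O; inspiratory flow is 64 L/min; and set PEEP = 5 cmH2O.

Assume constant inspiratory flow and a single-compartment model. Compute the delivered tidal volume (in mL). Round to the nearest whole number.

449

Flow: 64 L/min ÷ 60 = 1.0667 L/s.
Equation of motion (constant flow): PIP = Vt/C + R·V̇ + PEEP.
Vt/C = PIP − R·V̇ − PEEP = 41.8 − 23.041 − 5 = 13.759 cmH2O.
Vt = C × 13.759 = 32.6 × 13.759 = 448.54 mL.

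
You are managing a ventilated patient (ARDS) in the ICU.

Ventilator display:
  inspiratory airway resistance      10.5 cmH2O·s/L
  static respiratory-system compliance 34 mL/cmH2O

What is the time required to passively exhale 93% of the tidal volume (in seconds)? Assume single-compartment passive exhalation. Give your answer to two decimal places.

τ = R × C = 10.5 × 34 mL/cmH2O = 10.5 × 0.034 L/cmH2O = 0.357 s.
Exhaled fraction f = 1 − e^(−t/τ) → t = −τ·ln(1 − f) = −0.357·ln(0.07) = 0.9494 s.

0.95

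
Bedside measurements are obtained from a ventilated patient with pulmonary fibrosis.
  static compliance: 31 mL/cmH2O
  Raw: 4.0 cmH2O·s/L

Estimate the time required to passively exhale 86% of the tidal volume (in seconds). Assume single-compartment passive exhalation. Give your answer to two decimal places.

τ = R × C = 4.0 × 31 mL/cmH2O = 4.0 × 0.031 L/cmH2O = 0.124 s.
Exhaled fraction f = 1 − e^(−t/τ) → t = −τ·ln(1 − f) = −0.124·ln(0.14) = 0.2438 s.

0.24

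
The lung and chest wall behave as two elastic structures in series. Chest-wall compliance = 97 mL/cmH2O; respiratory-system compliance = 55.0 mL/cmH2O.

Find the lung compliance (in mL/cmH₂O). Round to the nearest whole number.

127

1/CL = 1/Crs − 1/Ccw.
1/CL = 1/55.0 − 1/97 = 0.007873.
CL = 127.02 mL/cmH2O.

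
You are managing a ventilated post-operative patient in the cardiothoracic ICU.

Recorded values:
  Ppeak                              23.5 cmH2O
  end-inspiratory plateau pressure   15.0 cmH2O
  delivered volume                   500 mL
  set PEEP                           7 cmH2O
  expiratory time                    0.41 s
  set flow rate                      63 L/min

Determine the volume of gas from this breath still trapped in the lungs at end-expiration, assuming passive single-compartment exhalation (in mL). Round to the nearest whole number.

222

Flow: 63 L/min ÷ 60 = 1.05 L/s.
R = (PIP − Pplat)/V̇ = (23.5 − 15.0) / 1.05 = 8.5/1.05 = 8.095 cmH2O·s/L.
C = Vt/(Pplat − PEEP) = 500.0 / (15.0 − 7) = 500.0/8.0 = 62.5 mL/cmH2O.
τ = R × C = 8.095 × 0.0625 L/cmH2O = 0.5059 s.
Fraction remaining = e^(−Te/τ) = e^(−0.41/0.5059) = 0.4447.
Trapped volume = 500.0 × 0.4447 = 222.35 mL.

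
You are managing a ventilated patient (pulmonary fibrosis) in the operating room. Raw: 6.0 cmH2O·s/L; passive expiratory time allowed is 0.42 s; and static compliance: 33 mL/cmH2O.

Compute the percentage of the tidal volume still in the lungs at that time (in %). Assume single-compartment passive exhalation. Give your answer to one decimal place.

12.0

τ = R × C = 6.0 × 33 mL/cmH2O = 6.0 × 0.033 L/cmH2O = 0.198 s.
Passive exhalation: V(t)/V₀ = e^(−t/τ) = e^(−0.42/0.198) = 0.1199.
Fraction remaining = 0.1199 → 11.99%.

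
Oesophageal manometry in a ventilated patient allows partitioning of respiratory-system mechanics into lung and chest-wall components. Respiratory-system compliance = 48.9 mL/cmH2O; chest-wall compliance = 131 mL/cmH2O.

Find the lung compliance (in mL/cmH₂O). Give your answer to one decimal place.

78.0

1/CL = 1/Crs − 1/Ccw.
1/CL = 1/48.9 − 1/131 = 0.01282.
CL = 78.003 mL/cmH2O.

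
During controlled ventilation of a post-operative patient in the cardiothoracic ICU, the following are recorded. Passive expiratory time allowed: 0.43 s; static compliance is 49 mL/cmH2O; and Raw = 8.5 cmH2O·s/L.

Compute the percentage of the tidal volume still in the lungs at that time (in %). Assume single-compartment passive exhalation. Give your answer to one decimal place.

35.6

τ = R × C = 8.5 × 49 mL/cmH2O = 8.5 × 0.049 L/cmH2O = 0.4165 s.
Passive exhalation: V(t)/V₀ = e^(−t/τ) = e^(−0.43/0.4165) = 0.3561.
Fraction remaining = 0.3561 → 35.61%.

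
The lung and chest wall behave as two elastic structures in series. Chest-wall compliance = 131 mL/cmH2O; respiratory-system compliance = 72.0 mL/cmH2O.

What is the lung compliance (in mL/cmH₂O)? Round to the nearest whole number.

160

1/CL = 1/Crs − 1/Ccw.
1/CL = 1/72.0 − 1/131 = 0.006255.
CL = 159.87 mL/cmH2O.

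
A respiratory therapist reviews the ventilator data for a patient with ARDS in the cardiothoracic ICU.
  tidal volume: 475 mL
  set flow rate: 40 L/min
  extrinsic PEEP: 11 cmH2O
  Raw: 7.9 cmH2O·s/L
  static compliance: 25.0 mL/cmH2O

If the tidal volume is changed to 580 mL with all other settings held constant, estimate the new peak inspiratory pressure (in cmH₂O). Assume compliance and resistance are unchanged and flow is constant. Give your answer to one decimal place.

39.5

Flow: 40 L/min ÷ 60 = 0.6667 L/s.
PIP = Vt/C + R·V̇ + PEEP (constant-flow equation of motion).
Only the elastic term changes: ΔPIP = ΔVt / C = (580 − 475) / 25.0 = 4.2 cmH2O.
Original PIP = 475/25.0 + 7.9×0.6667 + 11 = 35.267 cmH2O; new PIP = 35.267 + (4.2) = 39.467 cmH2O.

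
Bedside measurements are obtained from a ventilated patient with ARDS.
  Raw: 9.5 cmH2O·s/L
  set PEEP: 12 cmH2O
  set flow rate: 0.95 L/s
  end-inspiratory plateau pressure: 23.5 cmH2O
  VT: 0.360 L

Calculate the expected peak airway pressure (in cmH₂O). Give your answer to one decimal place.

PIP = Pplat + Raw × flow = 23.5 + 9.5 × 0.95 = 23.5 + 9.025 = 32.525 cmH2O.

32.5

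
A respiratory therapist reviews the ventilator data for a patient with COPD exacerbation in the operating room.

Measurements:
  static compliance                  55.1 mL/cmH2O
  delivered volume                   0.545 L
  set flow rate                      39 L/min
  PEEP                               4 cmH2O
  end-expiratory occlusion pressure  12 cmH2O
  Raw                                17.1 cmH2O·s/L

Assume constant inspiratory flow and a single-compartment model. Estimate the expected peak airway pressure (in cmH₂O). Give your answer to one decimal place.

Flow: 39 L/min ÷ 60 = 0.65 L/s.
Total PEEP = 12 cmH2O (set 4 + intrinsic 8); this is the baseline alveolar pressure.
Equation of motion (constant flow): PIP = Vt/C + R·V̇ + PEEP.
PIP = 545/55.1 + 17.1×0.65 + 12 = 9.891 + 11.115 + 12 = 33.006 cmH2O.

33.0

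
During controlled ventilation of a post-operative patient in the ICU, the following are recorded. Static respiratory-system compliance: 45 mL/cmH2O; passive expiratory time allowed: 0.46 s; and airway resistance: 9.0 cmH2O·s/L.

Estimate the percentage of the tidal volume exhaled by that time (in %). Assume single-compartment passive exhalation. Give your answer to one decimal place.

67.9

τ = R × C = 9.0 × 45 mL/cmH2O = 9.0 × 0.045 L/cmH2O = 0.405 s.
Passive exhalation: V(t)/V₀ = e^(−t/τ) = e^(−0.46/0.405) = 0.3212.
Fraction exhaled = 1 − 0.3212 = 0.6788 → 67.88%.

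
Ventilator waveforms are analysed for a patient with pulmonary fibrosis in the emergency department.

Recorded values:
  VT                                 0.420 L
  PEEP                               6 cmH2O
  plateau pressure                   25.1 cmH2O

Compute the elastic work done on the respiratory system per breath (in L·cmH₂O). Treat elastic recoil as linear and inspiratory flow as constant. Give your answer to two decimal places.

4.01

Elastic work ≈ ½ × (Pplat − PEEP) × Vt = 0.5 × (25.1 − 6) × 0.420 L = 0.5 × 19.1 × 0.420 = 4.011 L·cmH2O.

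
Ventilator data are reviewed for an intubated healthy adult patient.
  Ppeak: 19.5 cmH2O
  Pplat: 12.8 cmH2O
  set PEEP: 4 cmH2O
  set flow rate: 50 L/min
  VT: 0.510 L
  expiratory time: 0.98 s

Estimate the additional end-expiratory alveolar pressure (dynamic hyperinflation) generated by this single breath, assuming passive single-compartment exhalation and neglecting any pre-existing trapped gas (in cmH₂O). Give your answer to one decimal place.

1.1

Flow: 50 L/min ÷ 60 = 0.8333 L/s.
R = (PIP − Pplat)/V̇ = (19.5 − 12.8) / 0.8333 = 6.7/0.8333 = 8.04 cmH2O·s/L.
C = Vt/(Pplat − PEEP) = 510.0 / (12.8 − 4) = 510.0/8.8 = 57.955 mL/cmH2O.
τ = R × C = 8.04 × 0.05796 L/cmH2O = 0.466 s.
Fraction remaining = e^(−Te/τ) = e^(−0.98/0.466) = 0.1221; trapped volume = 510.0 × 0.1221 = 62.271 mL.
Additional alveolar pressure from trapping ≈ V_trapped / C = 62.271 / 57.955 = 1.074 cmH2O.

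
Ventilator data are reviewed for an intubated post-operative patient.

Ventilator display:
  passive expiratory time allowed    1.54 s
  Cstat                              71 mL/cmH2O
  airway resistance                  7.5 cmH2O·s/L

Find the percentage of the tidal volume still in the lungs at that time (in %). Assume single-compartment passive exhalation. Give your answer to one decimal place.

5.5

τ = R × C = 7.5 × 71 mL/cmH2O = 7.5 × 0.071 L/cmH2O = 0.5325 s.
Passive exhalation: V(t)/V₀ = e^(−t/τ) = e^(−1.54/0.5325) = 0.05546.
Fraction remaining = 0.05546 → 5.546%.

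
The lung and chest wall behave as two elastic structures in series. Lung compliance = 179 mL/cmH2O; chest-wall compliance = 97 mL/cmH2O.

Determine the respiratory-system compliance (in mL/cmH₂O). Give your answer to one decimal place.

62.9

Lung and chest wall are elastances in series: 1/Crs = 1/CL + 1/Ccw.
1/Crs = 1/179 + 1/97 = 0.0159.
Crs = 62.893 mL/cmH2O.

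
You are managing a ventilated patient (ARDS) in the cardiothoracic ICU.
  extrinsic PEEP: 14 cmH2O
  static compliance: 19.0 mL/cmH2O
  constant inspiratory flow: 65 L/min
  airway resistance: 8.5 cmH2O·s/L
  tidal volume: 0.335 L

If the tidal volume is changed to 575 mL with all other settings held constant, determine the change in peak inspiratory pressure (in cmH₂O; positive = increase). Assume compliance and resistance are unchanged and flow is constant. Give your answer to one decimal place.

PIP = Vt/C + R·V̇ + PEEP (constant-flow equation of motion).
Only the elastic term changes: ΔPIP = ΔVt / C = (575 − 335) / 19.0 = 12.632 cmH2O.

12.6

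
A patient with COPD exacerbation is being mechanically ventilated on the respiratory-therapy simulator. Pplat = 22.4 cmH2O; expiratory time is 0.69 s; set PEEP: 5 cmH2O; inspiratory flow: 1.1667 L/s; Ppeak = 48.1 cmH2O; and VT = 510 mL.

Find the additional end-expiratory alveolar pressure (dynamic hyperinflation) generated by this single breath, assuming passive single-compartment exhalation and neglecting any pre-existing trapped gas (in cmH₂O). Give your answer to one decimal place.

R = (PIP − Pplat)/V̇ = (48.1 − 22.4) / 1.1667 = 25.7/1.1667 = 22.028 cmH2O·s/L.
C = Vt/(Pplat − PEEP) = 510.0 / (22.4 − 5) = 510.0/17.4 = 29.31 mL/cmH2O.
τ = R × C = 22.028 × 0.02931 L/cmH2O = 0.6456 s.
Fraction remaining = e^(−Te/τ) = e^(−0.69/0.6456) = 0.3434; trapped volume = 510.0 × 0.3434 = 175.13 mL.
Additional alveolar pressure from trapping ≈ V_trapped / C = 175.13 / 29.31 = 5.975 cmH2O.

6.0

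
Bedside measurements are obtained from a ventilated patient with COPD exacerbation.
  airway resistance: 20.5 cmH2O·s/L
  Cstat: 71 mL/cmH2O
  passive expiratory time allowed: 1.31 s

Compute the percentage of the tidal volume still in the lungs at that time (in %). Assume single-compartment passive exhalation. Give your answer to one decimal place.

40.7

τ = R × C = 20.5 × 71 mL/cmH2O = 20.5 × 0.071 L/cmH2O = 1.456 s.
Passive exhalation: V(t)/V₀ = e^(−t/τ) = e^(−1.31/1.456) = 0.4067.
Fraction remaining = 0.4067 → 40.67%.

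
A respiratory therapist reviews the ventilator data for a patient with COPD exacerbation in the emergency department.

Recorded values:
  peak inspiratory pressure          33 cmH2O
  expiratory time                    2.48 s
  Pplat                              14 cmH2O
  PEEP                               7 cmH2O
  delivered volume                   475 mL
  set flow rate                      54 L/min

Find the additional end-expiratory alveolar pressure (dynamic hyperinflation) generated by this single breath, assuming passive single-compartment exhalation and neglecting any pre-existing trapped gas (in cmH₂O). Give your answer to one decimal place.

Flow: 54 L/min ÷ 60 = 0.9 L/s.
R = (PIP − Pplat)/V̇ = (33 − 14) / 0.9 = 19.0/0.9 = 21.111 cmH2O·s/L.
C = Vt/(Pplat − PEEP) = 475.0 / (14 − 7) = 475.0/7.0 = 67.857 mL/cmH2O.
τ = R × C = 21.111 × 0.06786 L/cmH2O = 1.433 s.
Fraction remaining = e^(−Te/τ) = e^(−2.48/1.433) = 0.1772; trapped volume = 475.0 × 0.1772 = 84.17 mL.
Additional alveolar pressure from trapping ≈ V_trapped / C = 84.17 / 67.857 = 1.24 cmH2O.

1.2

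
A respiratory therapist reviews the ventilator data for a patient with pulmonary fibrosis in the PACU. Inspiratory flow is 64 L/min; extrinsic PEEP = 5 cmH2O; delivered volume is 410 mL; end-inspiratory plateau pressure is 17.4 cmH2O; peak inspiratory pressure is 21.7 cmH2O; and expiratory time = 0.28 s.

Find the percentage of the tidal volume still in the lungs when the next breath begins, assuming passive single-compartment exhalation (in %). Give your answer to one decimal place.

12.2

Flow: 64 L/min ÷ 60 = 1.0667 L/s.
R = (PIP − Pplat)/V̇ = (21.7 − 17.4) / 1.0667 = 4.3/1.0667 = 4.031 cmH2O·s/L.
C = Vt/(Pplat − PEEP) = 410.0 / (17.4 − 5) = 410.0/12.4 = 33.065 mL/cmH2O.
τ = R × C = 4.031 × 0.03307 L/cmH2O = 0.1333 s.
Fraction remaining at end-expiration = e^(−Te/τ) = e^(−0.28/0.1333) = 0.1224 → 12.24%.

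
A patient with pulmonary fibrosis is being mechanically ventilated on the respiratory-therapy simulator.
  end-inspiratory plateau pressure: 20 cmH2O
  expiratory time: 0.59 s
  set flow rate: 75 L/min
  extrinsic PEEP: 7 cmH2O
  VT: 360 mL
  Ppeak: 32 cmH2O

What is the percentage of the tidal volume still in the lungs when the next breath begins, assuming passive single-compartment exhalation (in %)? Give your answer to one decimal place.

10.9

Flow: 75 L/min ÷ 60 = 1.25 L/s.
R = (PIP − Pplat)/V̇ = (32 − 20) / 1.25 = 12.0/1.25 = 9.6 cmH2O·s/L.
C = Vt/(Pplat − PEEP) = 360.0 / (20 − 7) = 360.0/13.0 = 27.692 mL/cmH2O.
τ = R × C = 9.6 × 0.02769 L/cmH2O = 0.2658 s.
Fraction remaining at end-expiration = e^(−Te/τ) = e^(−0.59/0.2658) = 0.1086 → 10.86%.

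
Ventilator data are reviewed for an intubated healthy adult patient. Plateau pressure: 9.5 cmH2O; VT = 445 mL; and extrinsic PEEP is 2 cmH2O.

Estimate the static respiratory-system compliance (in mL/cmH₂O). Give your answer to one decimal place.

Cstat = Vt / (Pplat − PEEP) = 445 / (9.5 − 2) = 445 / 7.5 = 59.333 mL/cmH2O.

59.3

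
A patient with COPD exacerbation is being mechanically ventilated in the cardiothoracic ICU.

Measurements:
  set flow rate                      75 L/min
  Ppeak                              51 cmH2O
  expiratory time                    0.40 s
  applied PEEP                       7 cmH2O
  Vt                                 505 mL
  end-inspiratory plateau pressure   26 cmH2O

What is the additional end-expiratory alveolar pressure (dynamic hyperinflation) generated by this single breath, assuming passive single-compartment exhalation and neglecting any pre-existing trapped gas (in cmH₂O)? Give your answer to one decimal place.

Flow: 75 L/min ÷ 60 = 1.25 L/s.
R = (PIP − Pplat)/V̇ = (51 − 26) / 1.25 = 25.0/1.25 = 20.0 cmH2O·s/L.
C = Vt/(Pplat − PEEP) = 505.0 / (26 − 7) = 505.0/19.0 = 26.579 mL/cmH2O.
τ = R × C = 20.0 × 0.02658 L/cmH2O = 0.5316 s.
Fraction remaining = e^(−Te/τ) = e^(−0.40/0.5316) = 0.4712; trapped volume = 505.0 × 0.4712 = 237.96 mL.
Additional alveolar pressure from trapping ≈ V_trapped / C = 237.96 / 26.579 = 8.953 cmH2O.

9.0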